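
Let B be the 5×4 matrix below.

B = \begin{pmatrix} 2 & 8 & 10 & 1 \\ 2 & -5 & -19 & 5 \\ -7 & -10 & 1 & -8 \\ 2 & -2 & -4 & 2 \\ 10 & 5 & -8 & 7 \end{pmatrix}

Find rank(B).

Row reduce to echelon form.
R2 ← R2 − R1: [0, -13, -29, 4]
R3 ← R3 + (7/2)·R1: [0, 18, 36, -9/2]
R4 ← R4 − R1: [0, -10, -14, 1]
R5 ← R5 − (5)·R1: [0, -35, -58, 2]
R3 ← R3 + (18/13)·R2: [0, 0, -54/13, 27/26]
R4 ← R4 − (10/13)·R2: [0, 0, 108/13, -27/13]
R5 ← R5 − (35/13)·R2: [0, 0, 261/13, -114/13]
R4 ← R4 + (2)·R3: [0, 0, 0, 0]
R5 ← R5 + (29/6)·R3: [0, 0, 0, -15/4]
Swap R4 ↔ R5
Echelon form has 4 nonzero rows, so rank(B) = 4.

4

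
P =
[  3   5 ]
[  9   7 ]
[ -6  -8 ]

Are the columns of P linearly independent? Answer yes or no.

Row reduce P to echelon form.
R2 ← R2 − (3)·R1: [0, -8]
R3 ← R3 + (2)·R1: [0, 2]
R3 ← R3 + (1/4)·R2: [0, 0]
2 pivots among 2 columns.
Every column is a pivot column, so the columns are linearly independent.

yes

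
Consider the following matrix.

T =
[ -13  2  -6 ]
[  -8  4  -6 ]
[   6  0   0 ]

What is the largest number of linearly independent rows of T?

Row reduce to echelon form.
R2 ← R2 − (8/13)·R1: [0, 36/13, -30/13]
R3 ← R3 + (6/13)·R1: [0, 12/13, -36/13]
R3 ← R3 − (1/3)·R2: [0, 0, -2]
Echelon form has 3 nonzero rows, so rank(T) = 3.
The rank gives the maximum number of linearly independent rows: 3.

3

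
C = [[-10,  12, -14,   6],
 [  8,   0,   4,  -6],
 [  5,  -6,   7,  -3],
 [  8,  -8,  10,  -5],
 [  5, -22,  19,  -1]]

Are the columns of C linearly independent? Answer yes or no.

no

Row reduce C to echelon form.
R2 ← R2 + (4/5)·R1: [0, 48/5, -36/5, -6/5]
R3 ← R3 + (1/2)·R1: [0, 0, 0, 0]
R4 ← R4 + (4/5)·R1: [0, 8/5, -6/5, -1/5]
R5 ← R5 + (1/2)·R1: [0, -16, 12, 2]
R4 ← R4 − (1/6)·R2: [0, 0, 0, 0]
R5 ← R5 + (5/3)·R2: [0, 0, 0, 0]
2 pivots among 4 columns.
Only 2 < 4 pivot columns, so the columns are linearly dependent.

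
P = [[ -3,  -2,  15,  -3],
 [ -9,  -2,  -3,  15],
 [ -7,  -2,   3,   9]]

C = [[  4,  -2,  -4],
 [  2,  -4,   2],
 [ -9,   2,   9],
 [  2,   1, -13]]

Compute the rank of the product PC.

First compute PC:
[[-157,  41, 182],
 [ 17,  35, -190],
 [-41,  37, -66]]
Now row reduce the product.
R2 ← R2 + (17/157)·R1: [0, 6192/157, -26736/157]
R3 ← R3 − (41/157)·R1: [0, 4128/157, -17824/157]
R3 ← R3 − (2/3)·R2: [0, 0, 0]
2 nonzero rows, so rank(PC) = 2.

2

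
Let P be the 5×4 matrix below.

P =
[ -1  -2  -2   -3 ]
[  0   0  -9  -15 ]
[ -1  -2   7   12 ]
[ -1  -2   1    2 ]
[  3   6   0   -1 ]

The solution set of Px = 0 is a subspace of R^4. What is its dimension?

Row reduce to echelon form.
R3 ← R3 − R1: [0, 0, 9, 15]
R4 ← R4 − R1: [0, 0, 3, 5]
R5 ← R5 + (3)·R1: [0, 0, -6, -10]
R3 ← R3 + R2: [0, 0, 0, 0]
R4 ← R4 + (1/3)·R2: [0, 0, 0, 0]
R5 ← R5 − (2/3)·R2: [0, 0, 0, 0]
2 nonzero rows, so rank(P) = 2.
P has 4 columns; by rank–nullity, nullity = 4 − 2 = 2.

2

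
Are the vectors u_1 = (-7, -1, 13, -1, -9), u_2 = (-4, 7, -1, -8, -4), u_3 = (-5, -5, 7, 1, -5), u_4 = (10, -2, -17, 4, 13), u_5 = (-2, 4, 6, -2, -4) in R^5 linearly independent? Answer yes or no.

Form the matrix with these vectors as rows and row reduce.
R2 ← R2 − (4/7)·R1: [0, 53/7, -59/7, -52/7, 8/7]
R3 ← R3 − (5/7)·R1: [0, -30/7, -16/7, 12/7, 10/7]
R4 ← R4 + (10/7)·R1: [0, -24/7, 11/7, 18/7, 1/7]
R5 ← R5 − (2/7)·R1: [0, 30/7, 16/7, -12/7, -10/7]
R3 ← R3 + (30/53)·R2: [0, 0, -374/53, -132/53, 110/53]
R4 ← R4 + (24/53)·R2: [0, 0, -119/53, -42/53, 35/53]
R5 ← R5 − (30/53)·R2: [0, 0, 374/53, 132/53, -110/53]
R4 ← R4 − (7/22)·R3: [0, 0, 0, 0, 0]
R5 ← R5 + R3: [0, 0, 0, 0, 0]
3 nonzero rows, so the 5 vectors span a space of dimension 3.
Since 3 < 5, the vectors are linearly dependent.

no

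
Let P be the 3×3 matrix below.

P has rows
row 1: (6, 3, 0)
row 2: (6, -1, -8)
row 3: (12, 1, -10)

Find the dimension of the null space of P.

1

Row reduce to echelon form.
R2 ← R2 − R1: [0, -4, -8]
R3 ← R3 − (2)·R1: [0, -5, -10]
R3 ← R3 − (5/4)·R2: [0, 0, 0]
2 nonzero rows, so rank(P) = 2.
P has 3 columns; by rank–nullity, nullity = 3 − 2 = 1.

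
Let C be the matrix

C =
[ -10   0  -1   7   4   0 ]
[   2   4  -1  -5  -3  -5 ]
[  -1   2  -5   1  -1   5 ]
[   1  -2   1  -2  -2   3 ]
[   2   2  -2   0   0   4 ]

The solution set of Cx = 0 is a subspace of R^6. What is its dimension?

1

Row reduce to echelon form.
R2 ← R2 + (1/5)·R1: [0, 4, -6/5, -18/5, -11/5, -5]
R3 ← R3 − (1/10)·R1: [0, 2, -49/10, 3/10, -7/5, 5]
R4 ← R4 + (1/10)·R1: [0, -2, 9/10, -13/10, -8/5, 3]
R5 ← R5 + (1/5)·R1: [0, 2, -11/5, 7/5, 4/5, 4]
R3 ← R3 − (1/2)·R2: [0, 0, -43/10, 21/10, -3/10, 15/2]
R4 ← R4 + (1/2)·R2: [0, 0, 3/10, -31/10, -27/10, 1/2]
R5 ← R5 − (1/2)·R2: [0, 0, -8/5, 16/5, 19/10, 13/2]
R4 ← R4 + (3/43)·R3: [0, 0, 0, -127/43, -117/43, 44/43]
R5 ← R5 − (16/43)·R3: [0, 0, 0, 104/43, 173/86, 319/86]
R5 ← R5 + (104/127)·R4: [0, 0, 0, 0, -55/254, 1155/254]
5 nonzero rows, so rank(C) = 5.
C has 6 columns; by rank–nullity, nullity = 6 − 5 = 1.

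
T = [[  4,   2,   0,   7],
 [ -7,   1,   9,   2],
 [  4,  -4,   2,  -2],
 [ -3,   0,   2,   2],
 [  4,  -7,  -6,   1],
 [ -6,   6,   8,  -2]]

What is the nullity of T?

Row reduce to echelon form.
R2 ← R2 + (7/4)·R1: [0, 9/2, 9, 57/4]
R3 ← R3 − R1: [0, -6, 2, -9]
R4 ← R4 + (3/4)·R1: [0, 3/2, 2, 29/4]
R5 ← R5 − R1: [0, -9, -6, -6]
R6 ← R6 + (3/2)·R1: [0, 9, 8, 17/2]
R3 ← R3 + (4/3)·R2: [0, 0, 14, 10]
R4 ← R4 − (1/3)·R2: [0, 0, -1, 5/2]
R5 ← R5 + (2)·R2: [0, 0, 12, 45/2]
R6 ← R6 − (2)·R2: [0, 0, -10, -20]
R4 ← R4 + (1/14)·R3: [0, 0, 0, 45/14]
R5 ← R5 − (6/7)·R3: [0, 0, 0, 195/14]
R6 ← R6 + (5/7)·R3: [0, 0, 0, -90/7]
R5 ← R5 − (13/3)·R4: [0, 0, 0, 0]
R6 ← R6 + (4)·R4: [0, 0, 0, 0]
4 nonzero rows, so rank(T) = 4.
T has 4 columns; by rank–nullity, nullity = 4 − 4 = 0.

0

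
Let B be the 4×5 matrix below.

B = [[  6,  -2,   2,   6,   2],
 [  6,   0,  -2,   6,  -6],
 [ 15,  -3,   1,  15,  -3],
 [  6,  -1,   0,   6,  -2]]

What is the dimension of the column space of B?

Row reduce to echelon form.
R2 ← R2 − R1: [0, 2, -4, 0, -8]
R3 ← R3 − (5/2)·R1: [0, 2, -4, 0, -8]
R4 ← R4 − R1: [0, 1, -2, 0, -4]
R3 ← R3 − R2: [0, 0, 0, 0, 0]
R4 ← R4 − (1/2)·R2: [0, 0, 0, 0, 0]
Echelon form has 2 nonzero rows, so rank(B) = 2.
The column space has dimension equal to the rank: 2.

2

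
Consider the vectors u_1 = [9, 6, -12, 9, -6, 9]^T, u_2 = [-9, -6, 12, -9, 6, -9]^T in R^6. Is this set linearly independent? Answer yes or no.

no

Form the matrix with these vectors as rows and row reduce.
R2 ← R2 + R1: [0, 0, 0, 0, 0, 0]
1 nonzero row, so the 2 vectors span a space of dimension 1.
Since 1 < 2, the vectors are linearly dependent.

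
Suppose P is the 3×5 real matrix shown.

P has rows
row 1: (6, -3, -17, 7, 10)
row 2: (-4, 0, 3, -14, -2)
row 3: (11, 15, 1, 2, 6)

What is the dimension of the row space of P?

Row reduce to echelon form.
R2 ← R2 + (2/3)·R1: [0, -2, -25/3, -28/3, 14/3]
R3 ← R3 − (11/6)·R1: [0, 41/2, 193/6, -65/6, -37/3]
R3 ← R3 + (41/4)·R2: [0, 0, -213/4, -213/2, 71/2]
Echelon form has 3 nonzero rows, so rank(P) = 3.
The row space has dimension equal to the rank: 3.

3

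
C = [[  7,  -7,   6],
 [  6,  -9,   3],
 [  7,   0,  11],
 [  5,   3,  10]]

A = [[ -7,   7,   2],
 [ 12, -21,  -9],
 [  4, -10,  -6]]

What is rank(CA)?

2

First compute CA:
[[-109, 136,  41],
 [-138, 201,  75],
 [ -5, -61, -52],
 [ 41, -128, -77]]
Now row reduce the product.
R2 ← R2 − (138/109)·R1: [0, 3141/109, 2517/109]
R3 ← R3 − (5/109)·R1: [0, -7329/109, -5873/109]
R4 ← R4 + (41/109)·R1: [0, -8376/109, -6712/109]
R3 ← R3 + (7/3)·R2: [0, 0, 0]
R4 ← R4 + (8/3)·R2: [0, 0, 0]
2 nonzero rows, so rank(CA) = 2.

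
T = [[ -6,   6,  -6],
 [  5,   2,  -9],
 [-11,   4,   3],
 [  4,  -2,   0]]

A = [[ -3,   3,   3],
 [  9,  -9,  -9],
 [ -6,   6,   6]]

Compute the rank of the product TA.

First compute TA:
[[108, -108, -108],
 [ 57, -57, -57],
 [ 51, -51, -51],
 [-30,  30,  30]]
Now row reduce the product.
R2 ← R2 − (19/36)·R1: [0, 0, 0]
R3 ← R3 − (17/36)·R1: [0, 0, 0]
R4 ← R4 + (5/18)·R1: [0, 0, 0]
1 nonzero row, so rank(TA) = 1.

1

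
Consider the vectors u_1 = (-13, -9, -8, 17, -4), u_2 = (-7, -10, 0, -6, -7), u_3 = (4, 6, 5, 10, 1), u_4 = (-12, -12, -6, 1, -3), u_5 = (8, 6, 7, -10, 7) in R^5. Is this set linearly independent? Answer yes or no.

no

Form the matrix with these vectors as rows and row reduce.
R2 ← R2 − (7/13)·R1: [0, -67/13, 56/13, -197/13, -63/13]
R3 ← R3 + (4/13)·R1: [0, 42/13, 33/13, 198/13, -3/13]
R4 ← R4 − (12/13)·R1: [0, -48/13, 18/13, -191/13, 9/13]
R5 ← R5 + (8/13)·R1: [0, 6/13, 27/13, 6/13, 59/13]
R3 ← R3 + (42/67)·R2: [0, 0, 351/67, 384/67, -219/67]
R4 ← R4 − (48/67)·R2: [0, 0, -114/67, -257/67, 279/67]
R5 ← R5 + (6/67)·R2: [0, 0, 165/67, -60/67, 275/67]
R4 ← R4 + (38/117)·R3: [0, 0, 0, -77/39, 121/39]
R5 ← R5 − (55/117)·R3: [0, 0, 0, -140/39, 220/39]
R5 ← R5 − (20/11)·R4: [0, 0, 0, 0, 0]
4 nonzero rows, so the 5 vectors span a space of dimension 4.
Since 4 < 5, the vectors are linearly dependent.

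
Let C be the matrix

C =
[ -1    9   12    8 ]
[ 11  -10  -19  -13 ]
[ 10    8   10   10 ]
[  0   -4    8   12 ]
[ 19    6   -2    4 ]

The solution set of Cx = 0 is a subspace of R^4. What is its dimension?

Row reduce to echelon form.
R2 ← R2 + (11)·R1: [0, 89, 113, 75]
R3 ← R3 + (10)·R1: [0, 98, 130, 90]
R5 ← R5 + (19)·R1: [0, 177, 226, 156]
R3 ← R3 − (98/89)·R2: [0, 0, 496/89, 660/89]
R4 ← R4 + (4/89)·R2: [0, 0, 1164/89, 1368/89]
R5 ← R5 − (177/89)·R2: [0, 0, 113/89, 609/89]
R4 ← R4 − (291/124)·R3: [0, 0, 0, -63/31]
R5 ← R5 − (113/496)·R3: [0, 0, 0, 639/124]
R5 ← R5 + (71/28)·R4: [0, 0, 0, 0]
4 nonzero rows, so rank(C) = 4.
C has 4 columns; by rank–nullity, nullity = 4 − 4 = 0.

0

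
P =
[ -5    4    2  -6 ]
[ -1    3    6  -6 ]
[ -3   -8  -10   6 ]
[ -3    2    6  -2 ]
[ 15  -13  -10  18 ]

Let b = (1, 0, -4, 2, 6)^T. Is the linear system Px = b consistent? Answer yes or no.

Row reduce the augmented matrix [P | b].
R2 ← R2 − (1/5)·R1: [0, 11/5, 28/5, -24/5, -1/5]
R3 ← R3 − (3/5)·R1: [0, -52/5, -56/5, 48/5, -23/5]
R4 ← R4 − (3/5)·R1: [0, -2/5, 24/5, 8/5, 7/5]
R5 ← R5 + (3)·R1: [0, -1, -4, 0, 9]
R3 ← R3 + (52/11)·R2: [0, 0, 168/11, -144/11, -61/11]
R4 ← R4 + (2/11)·R2: [0, 0, 64/11, 8/11, 15/11]
R5 ← R5 + (5/11)·R2: [0, 0, -16/11, -24/11, 98/11]
R4 ← R4 − (8/21)·R3: [0, 0, 0, 40/7, 73/21]
R5 ← R5 + (2/21)·R3: [0, 0, 0, -24/7, 176/21]
R5 ← R5 + (3/5)·R4: [0, 0, 0, 0, 157/15]
The echelon form has 5 nonzero rows; the last pivot sits in the augmented column, so rank(P) = 4 but rank([P|b]) = 5.
Since the ranks differ, the system is inconsistent.

no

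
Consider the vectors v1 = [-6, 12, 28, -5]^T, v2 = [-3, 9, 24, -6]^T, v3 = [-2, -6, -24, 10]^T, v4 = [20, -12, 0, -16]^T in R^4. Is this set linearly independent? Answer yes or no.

Form the matrix with these vectors as rows and row reduce.
R2 ← R2 − (1/2)·R1: [0, 3, 10, -7/2]
R3 ← R3 − (1/3)·R1: [0, -10, -100/3, 35/3]
R4 ← R4 + (10/3)·R1: [0, 28, 280/3, -98/3]
R3 ← R3 + (10/3)·R2: [0, 0, 0, 0]
R4 ← R4 − (28/3)·R2: [0, 0, 0, 0]
2 nonzero rows, so the 4 vectors span a space of dimension 2.
Since 2 < 4, the vectors are linearly dependent.

no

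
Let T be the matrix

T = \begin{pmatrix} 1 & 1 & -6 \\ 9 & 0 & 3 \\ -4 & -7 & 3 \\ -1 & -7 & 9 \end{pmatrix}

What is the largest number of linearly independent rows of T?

3

Row reduce to echelon form.
R2 ← R2 − (9)·R1: [0, -9, 57]
R3 ← R3 + (4)·R1: [0, -3, -21]
R4 ← R4 + R1: [0, -6, 3]
R3 ← R3 − (1/3)·R2: [0, 0, -40]
R4 ← R4 − (2/3)·R2: [0, 0, -35]
R4 ← R4 − (7/8)·R3: [0, 0, 0]
Echelon form has 3 nonzero rows, so rank(T) = 3.
The rank gives the maximum number of linearly independent rows: 3.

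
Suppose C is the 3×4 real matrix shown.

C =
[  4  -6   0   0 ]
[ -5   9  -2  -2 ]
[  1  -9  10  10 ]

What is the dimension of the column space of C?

2

Row reduce to echelon form.
R2 ← R2 + (5/4)·R1: [0, 3/2, -2, -2]
R3 ← R3 − (1/4)·R1: [0, -15/2, 10, 10]
R3 ← R3 + (5)·R2: [0, 0, 0, 0]
Echelon form has 2 nonzero rows, so rank(C) = 2.
The column space has dimension equal to the rank: 2.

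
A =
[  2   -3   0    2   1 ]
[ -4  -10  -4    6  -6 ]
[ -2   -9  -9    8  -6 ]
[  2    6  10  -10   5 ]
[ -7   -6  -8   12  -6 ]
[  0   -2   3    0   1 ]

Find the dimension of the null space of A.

0

Row reduce to echelon form.
R2 ← R2 + (2)·R1: [0, -16, -4, 10, -4]
R3 ← R3 + R1: [0, -12, -9, 10, -5]
R4 ← R4 − R1: [0, 9, 10, -12, 4]
R5 ← R5 + (7/2)·R1: [0, -33/2, -8, 19, -5/2]
R3 ← R3 − (3/4)·R2: [0, 0, -6, 5/2, -2]
R4 ← R4 + (9/16)·R2: [0, 0, 31/4, -51/8, 7/4]
R5 ← R5 − (33/32)·R2: [0, 0, -31/8, 139/16, 13/8]
R6 ← R6 − (1/8)·R2: [0, 0, 7/2, -5/4, 3/2]
R4 ← R4 + (31/24)·R3: [0, 0, 0, -151/48, -5/6]
R5 ← R5 − (31/48)·R3: [0, 0, 0, 679/96, 35/12]
R6 ← R6 + (7/12)·R3: [0, 0, 0, 5/24, 1/3]
R5 ← R5 + (679/302)·R4: [0, 0, 0, 0, 315/302]
R6 ← R6 + (10/151)·R4: [0, 0, 0, 0, 42/151]
R6 ← R6 − (4/15)·R5: [0, 0, 0, 0, 0]
5 nonzero rows, so rank(A) = 5.
A has 5 columns; by rank–nullity, nullity = 5 − 5 = 0.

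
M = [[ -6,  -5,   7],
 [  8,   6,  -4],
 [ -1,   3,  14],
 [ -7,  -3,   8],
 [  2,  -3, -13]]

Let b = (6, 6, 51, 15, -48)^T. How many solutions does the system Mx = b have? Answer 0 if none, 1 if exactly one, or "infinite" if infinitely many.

Row reduce the augmented matrix [M | b].
R2 ← R2 + (4/3)·R1: [0, -2/3, 16/3, 14]
R3 ← R3 − (1/6)·R1: [0, 23/6, 77/6, 50]
R4 ← R4 − (7/6)·R1: [0, 17/6, -1/6, 8]
R5 ← R5 + (1/3)·R1: [0, -14/3, -32/3, -46]
R3 ← R3 + (23/4)·R2: [0, 0, 87/2, 261/2]
R4 ← R4 + (17/4)·R2: [0, 0, 45/2, 135/2]
R5 ← R5 − (7)·R2: [0, 0, -48, -144]
R4 ← R4 − (15/29)·R3: [0, 0, 0, 0]
R5 ← R5 + (32/29)·R3: [0, 0, 0, 0]
The echelon form has 3 nonzero rows, and every pivot lies in the first 3 columns, so rank(M) = rank([M|b]) = 3.
The system is consistent.
rank = 3 = number of unknowns, so the solution is unique.

1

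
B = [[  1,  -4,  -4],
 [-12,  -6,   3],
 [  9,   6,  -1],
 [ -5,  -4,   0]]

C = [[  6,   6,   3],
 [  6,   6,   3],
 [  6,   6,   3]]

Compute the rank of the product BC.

First compute BC:
[[-42, -42, -21],
 [-90, -90, -45],
 [ 84,  84,  42],
 [-54, -54, -27]]
Now row reduce the product.
R2 ← R2 − (15/7)·R1: [0, 0, 0]
R3 ← R3 + (2)·R1: [0, 0, 0]
R4 ← R4 − (9/7)·R1: [0, 0, 0]
1 nonzero row, so rank(BC) = 1.

1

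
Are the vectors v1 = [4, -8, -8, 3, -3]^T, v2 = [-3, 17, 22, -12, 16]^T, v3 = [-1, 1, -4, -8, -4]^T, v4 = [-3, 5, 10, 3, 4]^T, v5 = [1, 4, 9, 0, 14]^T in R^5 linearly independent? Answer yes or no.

yes

Form the matrix with these vectors as rows and row reduce.
R2 ← R2 + (3/4)·R1: [0, 11, 16, -39/4, 55/4]
R3 ← R3 + (1/4)·R1: [0, -1, -6, -29/4, -19/4]
R4 ← R4 + (3/4)·R1: [0, -1, 4, 21/4, 7/4]
R5 ← R5 − (1/4)·R1: [0, 6, 11, -3/4, 59/4]
R3 ← R3 + (1/11)·R2: [0, 0, -50/11, -179/22, -7/2]
R4 ← R4 + (1/11)·R2: [0, 0, 60/11, 48/11, 3]
R5 ← R5 − (6/11)·R2: [0, 0, 25/11, 201/44, 29/4]
R4 ← R4 + (6/5)·R3: [0, 0, 0, -27/5, -6/5]
R5 ← R5 + (1/2)·R3: [0, 0, 0, 1/2, 11/2]
R5 ← R5 + (5/54)·R4: [0, 0, 0, 0, 97/18]
5 nonzero rows, so the 5 vectors span a space of dimension 5.
Since 5 = 5, the vectors are linearly independent.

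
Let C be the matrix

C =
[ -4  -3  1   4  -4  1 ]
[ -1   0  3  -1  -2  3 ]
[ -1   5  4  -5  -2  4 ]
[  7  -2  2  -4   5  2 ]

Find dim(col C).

Row reduce to echelon form.
R2 ← R2 − (1/4)·R1: [0, 3/4, 11/4, -2, -1, 11/4]
R3 ← R3 − (1/4)·R1: [0, 23/4, 15/4, -6, -1, 15/4]
R4 ← R4 + (7/4)·R1: [0, -29/4, 15/4, 3, -2, 15/4]
R3 ← R3 − (23/3)·R2: [0, 0, -52/3, 28/3, 20/3, -52/3]
R4 ← R4 + (29/3)·R2: [0, 0, 91/3, -49/3, -35/3, 91/3]
R4 ← R4 + (7/4)·R3: [0, 0, 0, 0, 0, 0]
Echelon form has 3 nonzero rows, so rank(C) = 3.
The column space has dimension equal to the rank: 3.

3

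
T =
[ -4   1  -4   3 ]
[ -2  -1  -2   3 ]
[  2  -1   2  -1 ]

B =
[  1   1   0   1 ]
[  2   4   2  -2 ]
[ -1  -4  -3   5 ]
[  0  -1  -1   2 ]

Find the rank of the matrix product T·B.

First compute TB:
[[  2,  13,  11, -20],
 [ -2,  -1,   1,  -4],
 [ -2,  -9,  -7,  12]]
Now row reduce the product.
R2 ← R2 + R1: [0, 12, 12, -24]
R3 ← R3 + R1: [0, 4, 4, -8]
R3 ← R3 − (1/3)·R2: [0, 0, 0, 0]
2 nonzero rows, so rank(TB) = 2.

2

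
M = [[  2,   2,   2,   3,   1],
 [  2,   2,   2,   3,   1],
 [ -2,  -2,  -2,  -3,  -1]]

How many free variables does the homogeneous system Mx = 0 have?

Row reduce to echelon form.
R2 ← R2 − R1: [0, 0, 0, 0, 0]
R3 ← R3 + R1: [0, 0, 0, 0, 0]
1 nonzero row, so rank(M) = 1.
M has 5 columns; by rank–nullity, nullity = 5 − 1 = 4.

4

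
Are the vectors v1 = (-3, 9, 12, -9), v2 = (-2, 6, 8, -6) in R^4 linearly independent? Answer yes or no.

Form the matrix with these vectors as rows and row reduce.
R2 ← R2 − (2/3)·R1: [0, 0, 0, 0]
1 nonzero row, so the 2 vectors span a space of dimension 1.
Since 1 < 2, the vectors are linearly dependent.

no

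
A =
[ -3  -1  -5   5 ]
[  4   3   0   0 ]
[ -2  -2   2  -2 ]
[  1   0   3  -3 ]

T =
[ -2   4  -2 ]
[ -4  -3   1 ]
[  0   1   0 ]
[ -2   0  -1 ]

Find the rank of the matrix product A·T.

First compute AT:
[[  0, -14,   0],
 [-20,   7,  -5],
 [ 16,   0,   4],
 [  4,   7,   1]]
Now row reduce the product.
Swap R1 ↔ R2
R3 ← R3 + (4/5)·R1: [0, 28/5, 0]
R4 ← R4 + (1/5)·R1: [0, 42/5, 0]
R3 ← R3 + (2/5)·R2: [0, 0, 0]
R4 ← R4 + (3/5)·R2: [0, 0, 0]
2 nonzero rows, so rank(AT) = 2.

2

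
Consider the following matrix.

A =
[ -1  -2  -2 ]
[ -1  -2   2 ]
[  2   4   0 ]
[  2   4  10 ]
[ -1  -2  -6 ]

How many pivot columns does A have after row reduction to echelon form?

Row reduce to echelon form.
R2 ← R2 − R1: [0, 0, 4]
R3 ← R3 + (2)·R1: [0, 0, -4]
R4 ← R4 + (2)·R1: [0, 0, 6]
R5 ← R5 − R1: [0, 0, -4]
R3 ← R3 + R2: [0, 0, 0]
R4 ← R4 − (3/2)·R2: [0, 0, 0]
R5 ← R5 + R2: [0, 0, 0]
Echelon form has 2 nonzero rows, so rank(A) = 2.
Each nonzero row contributes one pivot column: 2 pivot columns.

2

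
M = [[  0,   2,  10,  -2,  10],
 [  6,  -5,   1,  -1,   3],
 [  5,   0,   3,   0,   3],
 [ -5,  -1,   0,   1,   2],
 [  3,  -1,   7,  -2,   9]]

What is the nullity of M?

0

Row reduce to echelon form.
Swap R1 ↔ R2
R3 ← R3 − (5/6)·R1: [0, 25/6, 13/6, 5/6, 1/2]
R4 ← R4 + (5/6)·R1: [0, -31/6, 5/6, 1/6, 9/2]
R5 ← R5 − (1/2)·R1: [0, 3/2, 13/2, -3/2, 15/2]
R3 ← R3 − (25/12)·R2: [0, 0, -56/3, 5, -61/3]
R4 ← R4 + (31/12)·R2: [0, 0, 80/3, -5, 91/3]
R5 ← R5 − (3/4)·R2: [0, 0, -1, 0, 0]
R4 ← R4 + (10/7)·R3: [0, 0, 0, 15/7, 9/7]
R5 ← R5 − (3/56)·R3: [0, 0, 0, -15/56, 61/56]
R5 ← R5 + (1/8)·R4: [0, 0, 0, 0, 5/4]
5 nonzero rows, so rank(M) = 5.
M has 5 columns; by rank–nullity, nullity = 5 − 5 = 0.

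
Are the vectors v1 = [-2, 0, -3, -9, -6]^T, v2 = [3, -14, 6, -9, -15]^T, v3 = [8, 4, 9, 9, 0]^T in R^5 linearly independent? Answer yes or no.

yes

Form the matrix with these vectors as rows and row reduce.
R2 ← R2 + (3/2)·R1: [0, -14, 3/2, -45/2, -24]
R3 ← R3 + (4)·R1: [0, 4, -3, -27, -24]
R3 ← R3 + (2/7)·R2: [0, 0, -18/7, -234/7, -216/7]
3 nonzero rows, so the 3 vectors span a space of dimension 3.
Since 3 = 3, the vectors are linearly independent.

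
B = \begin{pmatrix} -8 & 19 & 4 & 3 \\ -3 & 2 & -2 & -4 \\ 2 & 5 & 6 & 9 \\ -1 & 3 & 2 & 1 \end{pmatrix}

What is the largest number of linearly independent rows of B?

3

Row reduce to echelon form.
R2 ← R2 − (3/8)·R1: [0, -41/8, -7/2, -41/8]
R3 ← R3 + (1/4)·R1: [0, 39/4, 7, 39/4]
R4 ← R4 − (1/8)·R1: [0, 5/8, 3/2, 5/8]
R3 ← R3 + (78/41)·R2: [0, 0, 14/41, 0]
R4 ← R4 + (5/41)·R2: [0, 0, 44/41, 0]
R4 ← R4 − (22/7)·R3: [0, 0, 0, 0]
Echelon form has 3 nonzero rows, so rank(B) = 3.
The rank gives the maximum number of linearly independent rows: 3.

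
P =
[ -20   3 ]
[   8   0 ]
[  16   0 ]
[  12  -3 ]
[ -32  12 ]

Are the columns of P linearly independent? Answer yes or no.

Row reduce P to echelon form.
R2 ← R2 + (2/5)·R1: [0, 6/5]
R3 ← R3 + (4/5)·R1: [0, 12/5]
R4 ← R4 + (3/5)·R1: [0, -6/5]
R5 ← R5 − (8/5)·R1: [0, 36/5]
R3 ← R3 − (2)·R2: [0, 0]
R4 ← R4 + R2: [0, 0]
R5 ← R5 − (6)·R2: [0, 0]
2 pivots among 2 columns.
Every column is a pivot column, so the columns are linearly independent.

yes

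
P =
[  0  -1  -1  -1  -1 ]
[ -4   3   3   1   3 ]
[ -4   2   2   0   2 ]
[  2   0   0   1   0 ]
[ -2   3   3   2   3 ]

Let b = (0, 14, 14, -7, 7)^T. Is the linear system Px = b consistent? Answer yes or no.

yes

Row reduce the augmented matrix [P | b].
Swap R1 ↔ R2
R3 ← R3 − R1: [0, -1, -1, -1, -1, 0]
R4 ← R4 + (1/2)·R1: [0, 3/2, 3/2, 3/2, 3/2, 0]
R5 ← R5 − (1/2)·R1: [0, 3/2, 3/2, 3/2, 3/2, 0]
R3 ← R3 − R2: [0, 0, 0, 0, 0, 0]
R4 ← R4 + (3/2)·R2: [0, 0, 0, 0, 0, 0]
R5 ← R5 + (3/2)·R2: [0, 0, 0, 0, 0, 0]
The echelon form has 2 nonzero rows, and every pivot lies in the first 5 columns, so rank(P) = rank([P|b]) = 2.
The system is consistent.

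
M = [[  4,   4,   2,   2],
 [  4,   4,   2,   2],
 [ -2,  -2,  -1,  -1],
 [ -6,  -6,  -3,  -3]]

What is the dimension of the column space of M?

Row reduce to echelon form.
R2 ← R2 − R1: [0, 0, 0, 0]
R3 ← R3 + (1/2)·R1: [0, 0, 0, 0]
R4 ← R4 + (3/2)·R1: [0, 0, 0, 0]
Echelon form has 1 nonzero row, so rank(M) = 1.
The column space has dimension equal to the rank: 1.

1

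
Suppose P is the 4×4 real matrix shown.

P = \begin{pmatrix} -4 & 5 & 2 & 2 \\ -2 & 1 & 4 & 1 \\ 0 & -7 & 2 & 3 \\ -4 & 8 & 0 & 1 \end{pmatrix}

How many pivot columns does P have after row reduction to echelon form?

3

Row reduce to echelon form.
R2 ← R2 − (1/2)·R1: [0, -3/2, 3, 0]
R4 ← R4 − R1: [0, 3, -2, -1]
R3 ← R3 − (14/3)·R2: [0, 0, -12, 3]
R4 ← R4 + (2)·R2: [0, 0, 4, -1]
R4 ← R4 + (1/3)·R3: [0, 0, 0, 0]
Echelon form has 3 nonzero rows, so rank(P) = 3.
Each nonzero row contributes one pivot column: 3 pivot columns.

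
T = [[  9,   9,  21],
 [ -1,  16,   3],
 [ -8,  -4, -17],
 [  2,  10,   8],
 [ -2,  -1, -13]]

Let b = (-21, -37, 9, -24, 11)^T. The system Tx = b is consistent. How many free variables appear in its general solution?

0

Row reduce the augmented matrix [T | b].
R2 ← R2 + (1/9)·R1: [0, 17, 16/3, -118/3]
R3 ← R3 + (8/9)·R1: [0, 4, 5/3, -29/3]
R4 ← R4 − (2/9)·R1: [0, 8, 10/3, -58/3]
R5 ← R5 + (2/9)·R1: [0, 1, -25/3, 19/3]
R3 ← R3 − (4/17)·R2: [0, 0, 7/17, -7/17]
R4 ← R4 − (8/17)·R2: [0, 0, 14/17, -14/17]
R5 ← R5 − (1/17)·R2: [0, 0, -147/17, 147/17]
R4 ← R4 − (2)·R3: [0, 0, 0, 0]
R5 ← R5 + (21)·R3: [0, 0, 0, 0]
The echelon form has 3 nonzero rows, and every pivot lies in the first 3 columns, so rank(T) = rank([T|b]) = 3.
The system is consistent.
Free variables = (unknowns) − (rank) = 3 − 3 = 0.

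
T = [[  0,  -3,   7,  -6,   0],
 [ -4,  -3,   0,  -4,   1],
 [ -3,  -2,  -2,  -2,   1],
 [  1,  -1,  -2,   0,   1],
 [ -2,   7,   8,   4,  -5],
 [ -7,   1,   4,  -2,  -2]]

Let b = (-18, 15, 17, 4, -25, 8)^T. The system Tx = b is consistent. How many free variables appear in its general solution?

1

Row reduce the augmented matrix [T | b].
Swap R1 ↔ R2
R3 ← R3 − (3/4)·R1: [0, 1/4, -2, 1, 1/4, 23/4]
R4 ← R4 + (1/4)·R1: [0, -7/4, -2, -1, 5/4, 31/4]
R5 ← R5 − (1/2)·R1: [0, 17/2, 8, 6, -11/2, -65/2]
R6 ← R6 − (7/4)·R1: [0, 25/4, 4, 5, -15/4, -73/4]
R3 ← R3 + (1/12)·R2: [0, 0, -17/12, 1/2, 1/4, 17/4]
R4 ← R4 − (7/12)·R2: [0, 0, -73/12, 5/2, 5/4, 73/4]
R5 ← R5 + (17/6)·R2: [0, 0, 167/6, -11, -11/2, -167/2]
R6 ← R6 + (25/12)·R2: [0, 0, 223/12, -15/2, -15/4, -223/4]
R4 ← R4 − (73/17)·R3: [0, 0, 0, 6/17, 3/17, 0]
R5 ← R5 + (334/17)·R3: [0, 0, 0, -20/17, -10/17, 0]
R6 ← R6 + (223/17)·R3: [0, 0, 0, -16/17, -8/17, 0]
R5 ← R5 + (10/3)·R4: [0, 0, 0, 0, 0, 0]
R6 ← R6 + (8/3)·R4: [0, 0, 0, 0, 0, 0]
The echelon form has 4 nonzero rows, and every pivot lies in the first 5 columns, so rank(T) = rank([T|b]) = 4.
The system is consistent.
Free variables = (unknowns) − (rank) = 5 − 4 = 1.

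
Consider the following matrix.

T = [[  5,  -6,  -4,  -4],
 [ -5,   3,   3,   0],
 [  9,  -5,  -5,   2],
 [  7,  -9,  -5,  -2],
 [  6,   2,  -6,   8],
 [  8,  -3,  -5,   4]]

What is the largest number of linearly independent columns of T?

4

Row reduce to echelon form.
R2 ← R2 + R1: [0, -3, -1, -4]
R3 ← R3 − (9/5)·R1: [0, 29/5, 11/5, 46/5]
R4 ← R4 − (7/5)·R1: [0, -3/5, 3/5, 18/5]
R5 ← R5 − (6/5)·R1: [0, 46/5, -6/5, 64/5]
R6 ← R6 − (8/5)·R1: [0, 33/5, 7/5, 52/5]
R3 ← R3 + (29/15)·R2: [0, 0, 4/15, 22/15]
R4 ← R4 − (1/5)·R2: [0, 0, 4/5, 22/5]
R5 ← R5 + (46/15)·R2: [0, 0, -64/15, 8/15]
R6 ← R6 + (11/5)·R2: [0, 0, -4/5, 8/5]
R4 ← R4 − (3)·R3: [0, 0, 0, 0]
R5 ← R5 + (16)·R3: [0, 0, 0, 24]
R6 ← R6 + (3)·R3: [0, 0, 0, 6]
Swap R4 ↔ R5
R6 ← R6 − (1/4)·R4: [0, 0, 0, 0]
Echelon form has 4 nonzero rows, so rank(T) = 4.
The rank gives the maximum number of linearly independent columns: 4.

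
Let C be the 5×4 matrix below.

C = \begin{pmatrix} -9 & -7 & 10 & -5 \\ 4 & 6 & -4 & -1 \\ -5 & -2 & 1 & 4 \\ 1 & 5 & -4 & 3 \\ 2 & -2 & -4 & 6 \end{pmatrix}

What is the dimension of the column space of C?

Row reduce to echelon form.
R2 ← R2 + (4/9)·R1: [0, 26/9, 4/9, -29/9]
R3 ← R3 − (5/9)·R1: [0, 17/9, -41/9, 61/9]
R4 ← R4 + (1/9)·R1: [0, 38/9, -26/9, 22/9]
R5 ← R5 + (2/9)·R1: [0, -32/9, -16/9, 44/9]
R3 ← R3 − (17/26)·R2: [0, 0, -63/13, 231/26]
R4 ← R4 − (19/13)·R2: [0, 0, -46/13, 93/13]
R5 ← R5 + (16/13)·R2: [0, 0, -16/13, 12/13]
R4 ← R4 − (46/63)·R3: [0, 0, 0, 2/3]
R5 ← R5 − (16/63)·R3: [0, 0, 0, -4/3]
R5 ← R5 + (2)·R4: [0, 0, 0, 0]
Echelon form has 4 nonzero rows, so rank(C) = 4.
The column space has dimension equal to the rank: 4.

4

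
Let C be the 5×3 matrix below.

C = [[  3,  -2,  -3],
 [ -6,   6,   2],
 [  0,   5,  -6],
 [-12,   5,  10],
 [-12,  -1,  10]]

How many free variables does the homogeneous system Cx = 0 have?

0

Row reduce to echelon form.
R2 ← R2 + (2)·R1: [0, 2, -4]
R4 ← R4 + (4)·R1: [0, -3, -2]
R5 ← R5 + (4)·R1: [0, -9, -2]
R3 ← R3 − (5/2)·R2: [0, 0, 4]
R4 ← R4 + (3/2)·R2: [0, 0, -8]
R5 ← R5 + (9/2)·R2: [0, 0, -20]
R4 ← R4 + (2)·R3: [0, 0, 0]
R5 ← R5 + (5)·R3: [0, 0, 0]
3 nonzero rows, so rank(C) = 3.
C has 3 columns; by rank–nullity, nullity = 3 − 3 = 0.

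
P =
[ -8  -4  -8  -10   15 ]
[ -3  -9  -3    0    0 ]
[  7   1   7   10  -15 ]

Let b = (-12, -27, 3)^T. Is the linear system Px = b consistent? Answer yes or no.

yes

Row reduce the augmented matrix [P | b].
R2 ← R2 − (3/8)·R1: [0, -15/2, 0, 15/4, -45/8, -45/2]
R3 ← R3 + (7/8)·R1: [0, -5/2, 0, 5/4, -15/8, -15/2]
R3 ← R3 − (1/3)·R2: [0, 0, 0, 0, 0, 0]
The echelon form has 2 nonzero rows, and every pivot lies in the first 5 columns, so rank(P) = rank([P|b]) = 2.
The system is consistent.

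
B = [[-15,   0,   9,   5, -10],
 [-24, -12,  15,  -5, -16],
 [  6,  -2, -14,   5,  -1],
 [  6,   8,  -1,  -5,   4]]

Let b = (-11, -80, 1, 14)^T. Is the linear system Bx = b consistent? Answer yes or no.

Row reduce the augmented matrix [B | b].
R2 ← R2 − (8/5)·R1: [0, -12, 3/5, -13, 0, -312/5]
R3 ← R3 + (2/5)·R1: [0, -2, -52/5, 7, -5, -17/5]
R4 ← R4 + (2/5)·R1: [0, 8, 13/5, -3, 0, 48/5]
R3 ← R3 − (1/6)·R2: [0, 0, -21/2, 55/6, -5, 7]
R4 ← R4 + (2/3)·R2: [0, 0, 3, -35/3, 0, -32]
R4 ← R4 + (2/7)·R3: [0, 0, 0, -190/21, -10/7, -30]
The echelon form has 4 nonzero rows, and every pivot lies in the first 5 columns, so rank(B) = rank([B|b]) = 4.
The system is consistent.

yes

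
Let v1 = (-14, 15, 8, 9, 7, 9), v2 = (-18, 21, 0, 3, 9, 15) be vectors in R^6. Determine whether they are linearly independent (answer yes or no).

yes

Form the matrix with these vectors as rows and row reduce.
R2 ← R2 − (9/7)·R1: [0, 12/7, -72/7, -60/7, 0, 24/7]
2 nonzero rows, so the 2 vectors span a space of dimension 2.
Since 2 = 2, the vectors are linearly independent.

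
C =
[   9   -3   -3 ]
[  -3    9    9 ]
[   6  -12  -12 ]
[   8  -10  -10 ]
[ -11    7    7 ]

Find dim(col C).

Row reduce to echelon form.
R2 ← R2 + (1/3)·R1: [0, 8, 8]
R3 ← R3 − (2/3)·R1: [0, -10, -10]
R4 ← R4 − (8/9)·R1: [0, -22/3, -22/3]
R5 ← R5 + (11/9)·R1: [0, 10/3, 10/3]
R3 ← R3 + (5/4)·R2: [0, 0, 0]
R4 ← R4 + (11/12)·R2: [0, 0, 0]
R5 ← R5 − (5/12)·R2: [0, 0, 0]
Echelon form has 2 nonzero rows, so rank(C) = 2.
The column space has dimension equal to the rank: 2.

2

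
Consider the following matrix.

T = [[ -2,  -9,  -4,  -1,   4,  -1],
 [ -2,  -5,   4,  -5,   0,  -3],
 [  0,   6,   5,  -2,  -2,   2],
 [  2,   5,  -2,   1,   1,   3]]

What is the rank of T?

4

Row reduce to echelon form.
R2 ← R2 − R1: [0, 4, 8, -4, -4, -2]
R4 ← R4 + R1: [0, -4, -6, 0, 5, 2]
R3 ← R3 − (3/2)·R2: [0, 0, -7, 4, 4, 5]
R4 ← R4 + R2: [0, 0, 2, -4, 1, 0]
R4 ← R4 + (2/7)·R3: [0, 0, 0, -20/7, 15/7, 10/7]
Echelon form has 4 nonzero rows, so rank(T) = 4.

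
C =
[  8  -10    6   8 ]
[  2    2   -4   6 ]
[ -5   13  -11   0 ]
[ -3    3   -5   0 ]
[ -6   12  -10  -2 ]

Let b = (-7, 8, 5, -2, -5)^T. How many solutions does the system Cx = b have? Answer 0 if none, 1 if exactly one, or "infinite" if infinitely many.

0

Row reduce the augmented matrix [C | b].
R2 ← R2 − (1/4)·R1: [0, 9/2, -11/2, 4, 39/4]
R3 ← R3 + (5/8)·R1: [0, 27/4, -29/4, 5, 5/8]
R4 ← R4 + (3/8)·R1: [0, -3/4, -11/4, 3, -37/8]
R5 ← R5 + (3/4)·R1: [0, 9/2, -11/2, 4, -41/4]
R3 ← R3 − (3/2)·R2: [0, 0, 1, -1, -14]
R4 ← R4 + (1/6)·R2: [0, 0, -11/3, 11/3, -3]
R5 ← R5 − R2: [0, 0, 0, 0, -20]
R4 ← R4 + (11/3)·R3: [0, 0, 0, 0, -163/3]
R5 ← R5 − (60/163)·R4: [0, 0, 0, 0, 0]
The echelon form has 4 nonzero rows; the last pivot sits in the augmented column, so rank(C) = 3 but rank([C|b]) = 4.
Since the ranks differ, the system is inconsistent.
It has no solutions.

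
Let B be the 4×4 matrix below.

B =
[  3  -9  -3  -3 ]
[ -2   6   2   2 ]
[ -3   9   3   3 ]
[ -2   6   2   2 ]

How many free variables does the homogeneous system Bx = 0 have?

3

Row reduce to echelon form.
R2 ← R2 + (2/3)·R1: [0, 0, 0, 0]
R3 ← R3 + R1: [0, 0, 0, 0]
R4 ← R4 + (2/3)·R1: [0, 0, 0, 0]
1 nonzero row, so rank(B) = 1.
B has 4 columns; by rank–nullity, nullity = 4 − 1 = 3.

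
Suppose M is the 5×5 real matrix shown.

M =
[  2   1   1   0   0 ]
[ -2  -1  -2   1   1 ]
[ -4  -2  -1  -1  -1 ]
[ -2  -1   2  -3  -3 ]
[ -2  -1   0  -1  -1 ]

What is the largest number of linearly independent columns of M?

2

Row reduce to echelon form.
R2 ← R2 + R1: [0, 0, -1, 1, 1]
R3 ← R3 + (2)·R1: [0, 0, 1, -1, -1]
R4 ← R4 + R1: [0, 0, 3, -3, -3]
R5 ← R5 + R1: [0, 0, 1, -1, -1]
R3 ← R3 + R2: [0, 0, 0, 0, 0]
R4 ← R4 + (3)·R2: [0, 0, 0, 0, 0]
R5 ← R5 + R2: [0, 0, 0, 0, 0]
Echelon form has 2 nonzero rows, so rank(M) = 2.
The rank gives the maximum number of linearly independent columns: 2.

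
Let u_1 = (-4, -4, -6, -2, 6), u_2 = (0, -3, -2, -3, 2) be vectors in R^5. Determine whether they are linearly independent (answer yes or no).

yes

Form the matrix with these vectors as rows and row reduce.
2 nonzero rows, so the 2 vectors span a space of dimension 2.
Since 2 = 2, the vectors are linearly independent.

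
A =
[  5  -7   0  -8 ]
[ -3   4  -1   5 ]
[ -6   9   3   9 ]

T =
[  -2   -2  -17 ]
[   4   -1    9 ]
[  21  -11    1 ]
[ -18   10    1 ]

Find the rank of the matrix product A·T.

2

First compute AT:
[[106, -83, -156],
 [-89,  63,  91],
 [-51,  60, 195]]
Now row reduce the product.
R2 ← R2 + (89/106)·R1: [0, -709/106, -2119/53]
R3 ← R3 + (51/106)·R1: [0, 2127/106, 6357/53]
R3 ← R3 + (3)·R2: [0, 0, 0]
2 nonzero rows, so rank(AT) = 2.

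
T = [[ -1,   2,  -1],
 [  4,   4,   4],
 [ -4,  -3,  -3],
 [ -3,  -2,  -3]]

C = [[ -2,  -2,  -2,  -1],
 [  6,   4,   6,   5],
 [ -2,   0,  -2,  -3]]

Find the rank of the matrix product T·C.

2

First compute TC:
[[ 16,  10,  16,  14],
 [  8,   8,   8,   4],
 [ -4,  -4,  -4,  -2],
 [  0,  -2,   0,   2]]
Now row reduce the product.
R2 ← R2 − (1/2)·R1: [0, 3, 0, -3]
R3 ← R3 + (1/4)·R1: [0, -3/2, 0, 3/2]
R3 ← R3 + (1/2)·R2: [0, 0, 0, 0]
R4 ← R4 + (2/3)·R2: [0, 0, 0, 0]
2 nonzero rows, so rank(TC) = 2.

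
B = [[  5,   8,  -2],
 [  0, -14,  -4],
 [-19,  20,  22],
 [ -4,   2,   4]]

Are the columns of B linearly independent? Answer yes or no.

no

Row reduce B to echelon form.
R3 ← R3 + (19/5)·R1: [0, 252/5, 72/5]
R4 ← R4 + (4/5)·R1: [0, 42/5, 12/5]
R3 ← R3 + (18/5)·R2: [0, 0, 0]
R4 ← R4 + (3/5)·R2: [0, 0, 0]
2 pivots among 3 columns.
Only 2 < 3 pivot columns, so the columns are linearly dependent.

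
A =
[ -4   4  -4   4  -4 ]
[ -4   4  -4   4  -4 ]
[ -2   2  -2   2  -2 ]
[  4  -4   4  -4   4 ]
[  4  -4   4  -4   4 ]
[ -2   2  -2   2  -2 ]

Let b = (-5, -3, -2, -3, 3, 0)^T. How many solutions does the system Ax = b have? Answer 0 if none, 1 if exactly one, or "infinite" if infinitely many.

0

Row reduce the augmented matrix [A | b].
R2 ← R2 − R1: [0, 0, 0, 0, 0, 2]
R3 ← R3 − (1/2)·R1: [0, 0, 0, 0, 0, 1/2]
R4 ← R4 + R1: [0, 0, 0, 0, 0, -8]
R5 ← R5 + R1: [0, 0, 0, 0, 0, -2]
R6 ← R6 − (1/2)·R1: [0, 0, 0, 0, 0, 5/2]
R3 ← R3 − (1/4)·R2: [0, 0, 0, 0, 0, 0]
R4 ← R4 + (4)·R2: [0, 0, 0, 0, 0, 0]
R5 ← R5 + R2: [0, 0, 0, 0, 0, 0]
R6 ← R6 − (5/4)·R2: [0, 0, 0, 0, 0, 0]
The echelon form has 2 nonzero rows; the last pivot sits in the augmented column, so rank(A) = 1 but rank([A|b]) = 2.
Since the ranks differ, the system is inconsistent.
It has no solutions.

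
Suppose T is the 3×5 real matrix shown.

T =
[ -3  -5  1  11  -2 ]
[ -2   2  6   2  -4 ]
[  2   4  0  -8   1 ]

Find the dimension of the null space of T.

3

Row reduce to echelon form.
R2 ← R2 − (2/3)·R1: [0, 16/3, 16/3, -16/3, -8/3]
R3 ← R3 + (2/3)·R1: [0, 2/3, 2/3, -2/3, -1/3]
R3 ← R3 − (1/8)·R2: [0, 0, 0, 0, 0]
2 nonzero rows, so rank(T) = 2.
T has 5 columns; by rank–nullity, nullity = 5 − 2 = 3.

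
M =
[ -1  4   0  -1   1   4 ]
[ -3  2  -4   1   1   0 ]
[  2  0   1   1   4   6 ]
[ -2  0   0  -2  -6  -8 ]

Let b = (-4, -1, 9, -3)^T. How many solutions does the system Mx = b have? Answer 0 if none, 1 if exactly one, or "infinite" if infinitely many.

Row reduce the augmented matrix [M | b].
R2 ← R2 − (3)·R1: [0, -10, -4, 4, -2, -12, 11]
R3 ← R3 + (2)·R1: [0, 8, 1, -1, 6, 14, 1]
R4 ← R4 − (2)·R1: [0, -8, 0, 0, -8, -16, 5]
R3 ← R3 + (4/5)·R2: [0, 0, -11/5, 11/5, 22/5, 22/5, 49/5]
R4 ← R4 − (4/5)·R2: [0, 0, 16/5, -16/5, -32/5, -32/5, -19/5]
R4 ← R4 + (16/11)·R3: [0, 0, 0, 0, 0, 0, 115/11]
The echelon form has 4 nonzero rows; the last pivot sits in the augmented column, so rank(M) = 3 but rank([M|b]) = 4.
Since the ranks differ, the system is inconsistent.
It has no solutions.

0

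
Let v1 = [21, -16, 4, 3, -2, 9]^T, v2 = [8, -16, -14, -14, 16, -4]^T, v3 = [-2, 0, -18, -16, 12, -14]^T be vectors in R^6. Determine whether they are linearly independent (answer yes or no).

Form the matrix with these vectors as rows and row reduce.
R2 ← R2 − (8/21)·R1: [0, -208/21, -326/21, -106/7, 352/21, -52/7]
R3 ← R3 + (2/21)·R1: [0, -32/21, -370/21, -110/7, 248/21, -92/7]
R3 ← R3 − (2/13)·R2: [0, 0, -198/13, -174/13, 120/13, -12]
3 nonzero rows, so the 3 vectors span a space of dimension 3.
Since 3 = 3, the vectors are linearly independent.

yes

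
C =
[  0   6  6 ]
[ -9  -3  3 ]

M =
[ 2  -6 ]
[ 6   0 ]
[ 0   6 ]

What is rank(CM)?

2

First compute CM:
[[ 36,  36],
 [-36,  72]]
Now row reduce the product.
R2 ← R2 + R1: [0, 108]
2 nonzero rows, so rank(CM) = 2.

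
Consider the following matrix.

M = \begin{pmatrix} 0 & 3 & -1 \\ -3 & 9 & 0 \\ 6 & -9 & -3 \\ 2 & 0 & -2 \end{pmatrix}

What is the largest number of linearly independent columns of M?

Row reduce to echelon form.
Swap R1 ↔ R2
R3 ← R3 + (2)·R1: [0, 9, -3]
R4 ← R4 + (2/3)·R1: [0, 6, -2]
R3 ← R3 − (3)·R2: [0, 0, 0]
R4 ← R4 − (2)·R2: [0, 0, 0]
Echelon form has 2 nonzero rows, so rank(M) = 2.
The rank gives the maximum number of linearly independent columns: 2.

2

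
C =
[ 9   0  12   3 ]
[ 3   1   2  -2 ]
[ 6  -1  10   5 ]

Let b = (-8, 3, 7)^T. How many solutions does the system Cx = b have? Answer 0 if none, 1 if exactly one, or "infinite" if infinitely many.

Row reduce the augmented matrix [C | b].
R2 ← R2 − (1/3)·R1: [0, 1, -2, -3, 17/3]
R3 ← R3 − (2/3)·R1: [0, -1, 2, 3, 37/3]
R3 ← R3 + R2: [0, 0, 0, 0, 18]
The echelon form has 3 nonzero rows; the last pivot sits in the augmented column, so rank(C) = 2 but rank([C|b]) = 3.
Since the ranks differ, the system is inconsistent.
It has no solutions.

0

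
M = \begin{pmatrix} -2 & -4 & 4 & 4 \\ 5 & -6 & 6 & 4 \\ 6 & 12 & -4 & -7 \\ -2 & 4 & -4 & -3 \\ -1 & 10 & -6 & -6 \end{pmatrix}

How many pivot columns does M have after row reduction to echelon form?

3

Row reduce to echelon form.
R2 ← R2 + (5/2)·R1: [0, -16, 16, 14]
R3 ← R3 + (3)·R1: [0, 0, 8, 5]
R4 ← R4 − R1: [0, 8, -8, -7]
R5 ← R5 − (1/2)·R1: [0, 12, -8, -8]
R4 ← R4 + (1/2)·R2: [0, 0, 0, 0]
R5 ← R5 + (3/4)·R2: [0, 0, 4, 5/2]
R5 ← R5 − (1/2)·R3: [0, 0, 0, 0]
Echelon form has 3 nonzero rows, so rank(M) = 3.
Each nonzero row contributes one pivot column: 3 pivot columns.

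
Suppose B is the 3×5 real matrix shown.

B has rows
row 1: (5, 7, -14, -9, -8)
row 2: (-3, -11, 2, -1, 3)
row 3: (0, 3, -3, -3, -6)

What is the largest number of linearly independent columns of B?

3

Row reduce to echelon form.
R2 ← R2 + (3/5)·R1: [0, -34/5, -32/5, -32/5, -9/5]
R3 ← R3 + (15/34)·R2: [0, 0, -99/17, -99/17, -231/34]
Echelon form has 3 nonzero rows, so rank(B) = 3.
The rank gives the maximum number of linearly independent columns: 3.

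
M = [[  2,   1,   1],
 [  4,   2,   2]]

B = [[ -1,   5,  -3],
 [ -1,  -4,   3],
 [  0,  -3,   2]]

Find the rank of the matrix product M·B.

First compute MB:
[[ -3,   3,  -1],
 [ -6,   6,  -2]]
Now row reduce the product.
R2 ← R2 − (2)·R1: [0, 0, 0]
1 nonzero row, so rank(MB) = 1.

1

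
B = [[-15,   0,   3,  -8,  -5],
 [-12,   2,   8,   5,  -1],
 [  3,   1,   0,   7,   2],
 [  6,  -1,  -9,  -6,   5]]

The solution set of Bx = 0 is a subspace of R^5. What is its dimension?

1

Row reduce to echelon form.
R2 ← R2 − (4/5)·R1: [0, 2, 28/5, 57/5, 3]
R3 ← R3 + (1/5)·R1: [0, 1, 3/5, 27/5, 1]
R4 ← R4 + (2/5)·R1: [0, -1, -39/5, -46/5, 3]
R3 ← R3 − (1/2)·R2: [0, 0, -11/5, -3/10, -1/2]
R4 ← R4 + (1/2)·R2: [0, 0, -5, -7/2, 9/2]
R4 ← R4 − (25/11)·R3: [0, 0, 0, -31/11, 62/11]
4 nonzero rows, so rank(B) = 4.
B has 5 columns; by rank–nullity, nullity = 5 − 4 = 1.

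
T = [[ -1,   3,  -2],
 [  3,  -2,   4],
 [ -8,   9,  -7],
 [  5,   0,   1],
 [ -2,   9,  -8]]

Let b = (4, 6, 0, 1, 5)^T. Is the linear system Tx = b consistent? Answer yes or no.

no

Row reduce the augmented matrix [T | b].
R2 ← R2 + (3)·R1: [0, 7, -2, 18]
R3 ← R3 − (8)·R1: [0, -15, 9, -32]
R4 ← R4 + (5)·R1: [0, 15, -9, 21]
R5 ← R5 − (2)·R1: [0, 3, -4, -3]
R3 ← R3 + (15/7)·R2: [0, 0, 33/7, 46/7]
R4 ← R4 − (15/7)·R2: [0, 0, -33/7, -123/7]
R5 ← R5 − (3/7)·R2: [0, 0, -22/7, -75/7]
R4 ← R4 + R3: [0, 0, 0, -11]
R5 ← R5 + (2/3)·R3: [0, 0, 0, -19/3]
R5 ← R5 − (19/33)·R4: [0, 0, 0, 0]
The echelon form has 4 nonzero rows; the last pivot sits in the augmented column, so rank(T) = 3 but rank([T|b]) = 4.
Since the ranks differ, the system is inconsistent.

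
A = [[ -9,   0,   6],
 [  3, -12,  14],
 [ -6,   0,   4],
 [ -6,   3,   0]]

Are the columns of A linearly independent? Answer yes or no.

Row reduce A to echelon form.
R2 ← R2 + (1/3)·R1: [0, -12, 16]
R3 ← R3 − (2/3)·R1: [0, 0, 0]
R4 ← R4 − (2/3)·R1: [0, 3, -4]
R4 ← R4 + (1/4)·R2: [0, 0, 0]
2 pivots among 3 columns.
Only 2 < 3 pivot columns, so the columns are linearly dependent.

no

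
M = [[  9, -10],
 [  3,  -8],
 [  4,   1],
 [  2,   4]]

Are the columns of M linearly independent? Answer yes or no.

yes

Row reduce M to echelon form.
R2 ← R2 − (1/3)·R1: [0, -14/3]
R3 ← R3 − (4/9)·R1: [0, 49/9]
R4 ← R4 − (2/9)·R1: [0, 56/9]
R3 ← R3 + (7/6)·R2: [0, 0]
R4 ← R4 + (4/3)·R2: [0, 0]
2 pivots among 2 columns.
Every column is a pivot column, so the columns are linearly independent.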